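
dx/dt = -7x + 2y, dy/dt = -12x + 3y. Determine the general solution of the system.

Coefficient matrix A = [[-7, 2], [-12, 3]].
Characteristic polynomial det(A - λI) = λ^2 + 4λ + 3 = 0.
Eigenvalues λ = -3, -1.
For λ=-3: (A-λI) row 1 is [-4, 2], so an eigenvector is (-1, -2).
For λ=-1: (A-λI) row 1 is [-6, 2], so an eigenvector is (1, 3).
General solution: K_1e^(-3t)(-1,-2) + K_2e^(-t)(1,3).

x(t) = -K_1e^(-3t) + K_2e^(-t), y(t) = -2K_1e^(-3t) + 3K_2e^(-t)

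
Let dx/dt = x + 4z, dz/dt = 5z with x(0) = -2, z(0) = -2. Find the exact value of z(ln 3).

A = [[1,4],[0,5]]; eigenvalues λ = 5, 1.
Eigenvectors: (1,1) for λ=5, (-1,0) for λ=1.
From the initial condition, c_1 = -2, c_2 = 0.
z(ln 3) = (-2)(3^5)(1) + (0)(3^1)(0) = -486.

-486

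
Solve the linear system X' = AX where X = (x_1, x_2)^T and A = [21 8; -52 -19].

x_1(t) = C_1e^(t)sin(4t) + C_1e^(t)cos(4t) + C_2e^(t)sin(4t) - C_2e^(t)cos(4t), x_2(t) = -3C_1e^(t)sin(4t) - 2C_1e^(t)cos(4t) - 2C_2e^(t)sin(4t) + 3C_2e^(t)cos(4t)

Coefficient matrix A = [[21, 8], [-52, -19]].
Characteristic polynomial det(A - λI) = λ^2 - 2λ + 17 = 0.
Eigenvalues λ = 1 ± 4i (complex conjugate pair).
For λ=1+4i: an eigenvector is (1,-2) - i(1,-3) = (1 - i, -2 + 3i).
A real fundamental pair from Re and Im of e^((1+4i)t)v: X_1 = e^(t)(cos(4t)·(1,-2) + sin(4t)·(1,-3)), X_2 = e^(t)(sin(4t)·(1,-2) - cos(4t)·(1,-3)).
General solution: C_1X_1 + C_2X_2.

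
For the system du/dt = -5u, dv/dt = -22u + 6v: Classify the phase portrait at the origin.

A = [[-5,0],[-22,6]]; det(A-λI) = λ^2 - λ - 30.
λ = -5, 6: opposite signs.

saddle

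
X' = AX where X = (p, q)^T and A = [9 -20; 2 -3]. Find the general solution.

p(t) = -C_1e^(3t)sin(2t) + 3C_1e^(3t)cos(2t) + 3C_2e^(3t)sin(2t) + C_2e^(3t)cos(2t), q(t) = C_1e^(3t)cos(2t) + C_2e^(3t)sin(2t)

Coefficient matrix A = [[9, -20], [2, -3]].
Characteristic polynomial det(A - λI) = λ^2 - 6λ + 13 = 0.
Eigenvalues λ = 3 ± 2i (complex conjugate pair).
For λ=3+2i: an eigenvector is (3,1) - i(-1,0) = (3 + i, 1).
A real fundamental pair from Re and Im of e^((3+2i)t)v: X_1 = e^(3t)(cos(2t)·(3,1) + sin(2t)·(-1,0)), X_2 = e^(3t)(sin(2t)·(3,1) - cos(2t)·(-1,0)).
General solution: C_1X_1 + C_2X_2.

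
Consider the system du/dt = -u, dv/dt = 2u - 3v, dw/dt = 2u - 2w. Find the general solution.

u(t) = c_1e^(-t), v(t) = c_1e^(-t) + c_2e^(-3t), w(t) = 2c_1e^(-t) + c_3e^(-2t)

Coefficient matrix A = [[-1, 0, 0], [2, -3, 0], [2, 0, -2]].
det(A - λI) = 0 gives eigenvalues λ = -1, -3, -2.
For λ=-1: eigenvector (1,1,2).
For λ=-3: eigenvector (0,1,0).
For λ=-2: eigenvector (0,0,1).
General solution: c_1e^(-t)(1,1,2) + c_2e^(-3t)(0,1,0) + c_3e^(-2t)(0,0,1).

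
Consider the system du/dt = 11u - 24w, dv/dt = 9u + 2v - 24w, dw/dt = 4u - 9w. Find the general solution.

Coefficient matrix A = [[11, 0, -24], [9, 2, -24], [4, 0, -9]].
det(A - λI) = 0 gives eigenvalues λ = 3, 2, -1.
For λ=3: eigenvector (3,3,1).
For λ=2: eigenvector (0,1,0).
For λ=-1: eigenvector (2,2,1).
General solution: K_1e^(3t)(3,3,1) + K_2e^(2t)(0,1,0) + K_3e^(-t)(2,2,1).

u(t) = 3K_1e^(3t) + 2K_3e^(-t), v(t) = 3K_1e^(3t) + K_2e^(2t) + 2K_3e^(-t), w(t) = K_1e^(3t) + K_3e^(-t)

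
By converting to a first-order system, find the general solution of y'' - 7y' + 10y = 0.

Let x_1 = y, x_2 = y'. Then x_1' = x_2 and x_2' = -10x_1 + 7x_2.
A = [[0,1],[-10,7]]; det(A-λI) = λ^2 - 7λ + 10.
Eigenvalues λ = 5, 2 with eigenvectors (1,5), (1,2).

y(t) = C_1e^(5t) + C_2e^(2t)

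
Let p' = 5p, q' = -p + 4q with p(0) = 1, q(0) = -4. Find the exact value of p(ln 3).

243

A = [[5,0],[-1,4]]; eigenvalues λ = 4, 5.
Eigenvectors: (0,1) for λ=4, (-1,1) for λ=5.
From the initial condition, c_1 = -3, c_2 = -1.
p(ln 3) = (-3)(3^4)(0) + (-1)(3^5)(-1) = 243.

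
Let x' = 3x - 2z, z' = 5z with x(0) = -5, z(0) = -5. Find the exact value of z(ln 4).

A = [[3,-2],[0,5]]; eigenvalues λ = 5, 3.
Eigenvectors: (-1,1) for λ=5, (-1,0) for λ=3.
From the initial condition, c_1 = -5, c_2 = 10.
z(ln 4) = (-5)(4^5)(1) + (10)(4^3)(0) = -5120.

-5120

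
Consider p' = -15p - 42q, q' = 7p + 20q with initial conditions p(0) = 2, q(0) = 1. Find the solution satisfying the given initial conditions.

Coefficient matrix A = [[-15, -42], [7, 20]].
Characteristic polynomial det(A - λI) = λ^2 - 5λ - 6 = 0.
Eigenvalues λ = 6, -1.
For λ=6: (A-λI) row 1 is [-21, -42], so an eigenvector is (-2, 1).
For λ=-1: (A-λI) row 1 is [-14, -42], so an eigenvector is (-3, 1).
General solution: C_1e^(6t)(-2,1) + C_2e^(-t)(-3,1).
Applying p(0)=2, q(0)=1 gives C_1=5, C_2=-4.

p(t) = -10e^(6t) + 12e^(-t), q(t) = 5e^(6t) - 4e^(-t)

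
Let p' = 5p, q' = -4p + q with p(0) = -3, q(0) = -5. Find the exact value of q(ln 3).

705

A = [[5,0],[-4,1]]; eigenvalues λ = 1, 5.
Eigenvectors: (0,-1) for λ=1, (1,-1) for λ=5.
From the initial condition, c_1 = 8, c_2 = -3.
q(ln 3) = (8)(3^1)(-1) + (-3)(3^5)(-1) = 705.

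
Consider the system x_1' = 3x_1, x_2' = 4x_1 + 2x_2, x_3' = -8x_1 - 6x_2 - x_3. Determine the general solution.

x_1(t) = c_1e^(3t), x_2(t) = 4c_1e^(3t) + c_2e^(2t), x_3(t) = -8c_1e^(3t) - 2c_2e^(2t) + c_3e^(-t)

Coefficient matrix A = [[3, 0, 0], [4, 2, 0], [-8, -6, -1]].
det(A - λI) = 0 gives eigenvalues λ = 3, 2, -1.
For λ=3: eigenvector (1,4,-8).
For λ=2: eigenvector (0,1,-2).
For λ=-1: eigenvector (0,0,1).
General solution: c_1e^(3t)(1,4,-8) + c_2e^(2t)(0,1,-2) + c_3e^(-t)(0,0,1).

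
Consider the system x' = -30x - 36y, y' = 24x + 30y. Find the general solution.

Coefficient matrix A = [[-30, -36], [24, 30]].
Characteristic polynomial det(A - λI) = λ^2 - 36 = 0.
Eigenvalues λ = -6, 6.
For λ=-6: (A-λI) row 1 is [-24, -36], so an eigenvector is (3, -2).
For λ=6: (A-λI) row 1 is [-36, -36], so an eigenvector is (1, -1).
General solution: c_1e^(-6t)(3,-2) + c_2e^(6t)(1,-1).

x(t) = 3c_1e^(-6t) + c_2e^(6t), y(t) = -2c_1e^(-6t) - c_2e^(6t)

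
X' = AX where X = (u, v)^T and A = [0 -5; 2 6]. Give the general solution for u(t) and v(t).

u(t) = K_1e^(3t)sin(t) - 2K_1e^(3t)cos(t) - 2K_2e^(3t)sin(t) - K_2e^(3t)cos(t), v(t) = -K_1e^(3t)sin(t) + K_1e^(3t)cos(t) + K_2e^(3t)sin(t) + K_2e^(3t)cos(t)

Coefficient matrix A = [[0, -5], [2, 6]].
Characteristic polynomial det(A - λI) = λ^2 - 6λ + 10 = 0.
Eigenvalues λ = 3 ± i (complex conjugate pair).
For λ=3+i: an eigenvector is (-2,1) - i(1,-1) = (-2 - i, 1 + i).
A real fundamental pair from Re and Im of e^((3+i)t)v: X_1 = e^(3t)(cos(t)·(-2,1) + sin(t)·(1,-1)), X_2 = e^(3t)(sin(t)·(-2,1) - cos(t)·(1,-1)).
General solution: K_1X_1 + K_2X_2.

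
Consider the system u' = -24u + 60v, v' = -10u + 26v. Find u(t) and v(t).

u(t) = 2C_1e^(6t) - 3C_2e^(-4t), v(t) = C_1e^(6t) - C_2e^(-4t)

Coefficient matrix A = [[-24, 60], [-10, 26]].
Characteristic polynomial det(A - λI) = λ^2 - 2λ - 24 = 0.
Eigenvalues λ = 6, -4.
For λ=6: (A-λI) row 1 is [-30, 60], so an eigenvector is (2, 1).
For λ=-4: (A-λI) row 1 is [-20, 60], so an eigenvector is (-3, -1).
General solution: C_1e^(6t)(2,1) + C_2e^(-4t)(-3,-1).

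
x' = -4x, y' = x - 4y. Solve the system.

Coefficient matrix A = [[-4, 0], [1, -4]].
Characteristic polynomial det(A - λI) = λ^2 + 8λ + 16 = 0.
Single eigenvalue λ = -4 with algebraic multiplicity 2.
Eigenvector v = (0,-1); generalized eigenvector w with (A-λI)w=v is (-1,3).
General solution: e^(-4t)[C_1·v + C_2·(t·v + w)].

x(t) = -C_2e^(-4t), y(t) = -C_1e^(-4t) - C_2te^(-4t) + 3C_2e^(-4t)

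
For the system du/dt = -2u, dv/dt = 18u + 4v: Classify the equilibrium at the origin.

A = [[-2,0],[18,4]]; det(A-λI) = λ^2 - 2λ - 8.
λ = 4, -2: opposite signs.

saddle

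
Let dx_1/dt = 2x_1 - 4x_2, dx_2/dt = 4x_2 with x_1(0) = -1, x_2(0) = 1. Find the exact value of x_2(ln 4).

256

A = [[2,-4],[0,4]]; eigenvalues λ = 2, 4.
Eigenvectors: (-1,0) for λ=2, (-2,1) for λ=4.
From the initial condition, c_1 = -1, c_2 = 1.
x_2(ln 4) = (-1)(4^2)(0) + (1)(4^4)(1) = 256.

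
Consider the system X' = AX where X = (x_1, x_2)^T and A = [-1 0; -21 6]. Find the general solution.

Coefficient matrix A = [[-1, 0], [-21, 6]].
Characteristic polynomial det(A - λI) = λ^2 - 5λ - 6 = 0.
Eigenvalues λ = 6, -1.
For λ=6: (A-λI) row 1 is [-7, 0], so an eigenvector is (0, 1).
For λ=-1: (A-λI) row 2 is [-21, 7], so an eigenvector is (-1, -3).
General solution: c_1e^(6t)(0,1) + c_2e^(-t)(-1,-3).

x_1(t) = -c_2e^(-t), x_2(t) = c_1e^(6t) - 3c_2e^(-t)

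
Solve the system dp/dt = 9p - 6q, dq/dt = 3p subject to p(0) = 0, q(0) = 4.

p(t) = -8e^(6t) + 8e^(3t), q(t) = -4e^(6t) + 8e^(3t)

Coefficient matrix A = [[9, -6], [3, 0]].
Characteristic polynomial det(A - λI) = λ^2 - 9λ + 18 = 0.
Eigenvalues λ = 6, 3.
For λ=6: (A-λI) row 1 is [3, -6], so an eigenvector is (2, 1).
For λ=3: (A-λI) row 1 is [6, -6], so an eigenvector is (1, 1).
General solution: c_1e^(6t)(2,1) + c_2e^(3t)(1,1).
Applying p(0)=0, q(0)=4 gives c_1=-4, c_2=8.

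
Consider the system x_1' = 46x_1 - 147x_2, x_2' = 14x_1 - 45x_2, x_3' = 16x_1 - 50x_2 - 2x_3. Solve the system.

Coefficient matrix A = [[46, -147, 0], [14, -45, 0], [16, -50, -2]].
det(A - λI) = 0 gives eigenvalues λ = -3, 4, -2.
For λ=-3: eigenvector (3,1,2).
For λ=4: eigenvector (7,2,2).
For λ=-2: eigenvector (0,0,1).
General solution: c_1e^(-3t)(3,1,2) + c_2e^(4t)(7,2,2) + c_3e^(-2t)(0,0,1).

x_1(t) = 3c_1e^(-3t) + 7c_2e^(4t), x_2(t) = c_1e^(-3t) + 2c_2e^(4t), x_3(t) = 2c_1e^(-3t) + 2c_2e^(4t) + c_3e^(-2t)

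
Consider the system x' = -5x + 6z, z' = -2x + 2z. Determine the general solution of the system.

Coefficient matrix A = [[-5, 6], [-2, 2]].
Characteristic polynomial det(A - λI) = λ^2 + 3λ + 2 = 0.
Eigenvalues λ = -1, -2.
For λ=-1: (A-λI) row 1 is [-4, 6], so an eigenvector is (-3, -2).
For λ=-2: (A-λI) row 1 is [-3, 6], so an eigenvector is (2, 1).
General solution: K_1e^(-t)(-3,-2) + K_2e^(-2t)(2,1).

x(t) = -3K_1e^(-t) + 2K_2e^(-2t), z(t) = -2K_1e^(-t) + K_2e^(-2t)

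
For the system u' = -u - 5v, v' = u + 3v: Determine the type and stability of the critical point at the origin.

A = [[-1,-5],[1,3]]; det(A-λI) = λ^2 - 2λ + 2.
λ = 1 ± i: positive real part.

unstable spiral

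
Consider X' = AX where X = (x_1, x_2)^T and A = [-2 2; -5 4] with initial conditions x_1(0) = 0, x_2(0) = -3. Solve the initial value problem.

x_1(t) = -6e^(t)sin(t), x_2(t) = -9e^(t)sin(t) - 3e^(t)cos(t)

Coefficient matrix A = [[-2, 2], [-5, 4]].
Characteristic polynomial det(A - λI) = λ^2 - 2λ + 2 = 0.
Eigenvalues λ = 1 ± i (complex conjugate pair).
For λ=1+i: an eigenvector is (1,2) - i(1,1) = (1 - i, 2 - i).
A real fundamental pair from Re and Im of e^((1+i)t)v: X_1 = e^(t)(cos(t)·(1,2) + sin(t)·(1,1)), X_2 = e^(t)(sin(t)·(1,2) - cos(t)·(1,1)).
General solution: C_1X_1 + C_2X_2.
Applying x_1(0)=0, x_2(0)=-3 gives C_1=-3, C_2=-3.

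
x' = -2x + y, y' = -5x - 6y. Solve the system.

x(t) = -C_1e^(-4t)sin(t) + C_2e^(-4t)cos(t), y(t) = 2C_1e^(-4t)sin(t) - C_1e^(-4t)cos(t) - C_2e^(-4t)sin(t) - 2C_2e^(-4t)cos(t)

Coefficient matrix A = [[-2, 1], [-5, -6]].
Characteristic polynomial det(A - λI) = λ^2 + 8λ + 17 = 0.
Eigenvalues λ = -4 ± i (complex conjugate pair).
For λ=-4+i: an eigenvector is (0,-1) - i(-1,2) = (0 + i, -1 - 2i).
A real fundamental pair from Re and Im of e^((-4+i)t)v: X_1 = e^(-4t)(cos(t)·(0,-1) + sin(t)·(-1,2)), X_2 = e^(-4t)(sin(t)·(0,-1) - cos(t)·(-1,2)).
General solution: C_1X_1 + C_2X_2.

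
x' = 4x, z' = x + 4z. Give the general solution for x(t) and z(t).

Coefficient matrix A = [[4, 0], [1, 4]].
Characteristic polynomial det(A - λI) = λ^2 - 8λ + 16 = 0.
Single eigenvalue λ = 4 with algebraic multiplicity 2.
Eigenvector v = (0,-1); generalized eigenvector w with (A-λI)w=v is (-1,1).
General solution: e^(4t)[C_1·v + C_2·(t·v + w)].

x(t) = -C_2e^(4t), z(t) = -C_1e^(4t) - C_2te^(4t) + C_2e^(4t)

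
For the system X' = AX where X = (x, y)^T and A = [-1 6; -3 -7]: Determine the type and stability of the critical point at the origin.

stable spiral

A = [[-1,6],[-3,-7]]; det(A-λI) = λ^2 + 8λ + 25.
λ = -4 ± 3i: negative real part.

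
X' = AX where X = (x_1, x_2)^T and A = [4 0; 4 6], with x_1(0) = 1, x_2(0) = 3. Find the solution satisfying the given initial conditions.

x_1(t) = e^(4t), x_2(t) = 5e^(6t) - 2e^(4t)

Coefficient matrix A = [[4, 0], [4, 6]].
Characteristic polynomial det(A - λI) = λ^2 - 10λ + 24 = 0.
Eigenvalues λ = 6, 4.
For λ=6: (A-λI) row 1 is [-2, 0], so an eigenvector is (0, -1).
For λ=4: (A-λI) row 2 is [4, 2], so an eigenvector is (1, -2).
General solution: c_1e^(6t)(0,-1) + c_2e^(4t)(1,-2).
Applying x_1(0)=1, x_2(0)=3 gives c_1=-5, c_2=1.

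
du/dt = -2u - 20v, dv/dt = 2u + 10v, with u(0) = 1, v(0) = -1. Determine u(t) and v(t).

Coefficient matrix A = [[-2, -20], [2, 10]].
Characteristic polynomial det(A - λI) = λ^2 - 8λ + 20 = 0.
Eigenvalues λ = 4 ± 2i (complex conjugate pair).
For λ=4+2i: an eigenvector is (-1,0) - i(3,-1) = (-1 - 3i, 0 + i).
A real fundamental pair from Re and Im of e^((4+2i)t)v: X_1 = e^(4t)(cos(2t)·(-1,0) + sin(2t)·(3,-1)), X_2 = e^(4t)(sin(2t)·(-1,0) - cos(2t)·(3,-1)).
General solution: c_1X_1 + c_2X_2.
Applying u(0)=1, v(0)=-1 gives c_1=2, c_2=-1.

u(t) = 7e^(4t)sin(2t) + e^(4t)cos(2t), v(t) = -2e^(4t)sin(2t) - e^(4t)cos(2t)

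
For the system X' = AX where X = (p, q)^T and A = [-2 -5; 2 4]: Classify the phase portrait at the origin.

unstable spiral

A = [[-2,-5],[2,4]]; det(A-λI) = λ^2 - 2λ + 2.
λ = 1 ± i: positive real part.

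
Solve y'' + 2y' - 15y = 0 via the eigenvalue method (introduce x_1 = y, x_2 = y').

Let x_1 = y, x_2 = y'. Then x_1' = x_2 and x_2' = 15x_1 - 2x_2.
A = [[0,1],[15,-2]]; det(A-λI) = λ^2 + 2λ - 15.
Eigenvalues λ = -5, 3 with eigenvectors (1,-5), (1,3).

y(t) = c_1e^(-5t) + c_2e^(3t)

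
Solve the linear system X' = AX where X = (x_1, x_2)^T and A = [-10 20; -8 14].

Coefficient matrix A = [[-10, 20], [-8, 14]].
Characteristic polynomial det(A - λI) = λ^2 - 4λ + 20 = 0.
Eigenvalues λ = 2 ± 4i (complex conjugate pair).
For λ=2+4i: an eigenvector is (-1,-1) - i(-2,-1) = (-1 + 2i, -1 + i).
A real fundamental pair from Re and Im of e^((2+4i)t)v: X_1 = e^(2t)(cos(4t)·(-1,-1) + sin(4t)·(-2,-1)), X_2 = e^(2t)(sin(4t)·(-1,-1) - cos(4t)·(-2,-1)).
General solution: c_1X_1 + c_2X_2.

x_1(t) = -2c_1e^(2t)sin(4t) - c_1e^(2t)cos(4t) - c_2e^(2t)sin(4t) + 2c_2e^(2t)cos(4t), x_2(t) = -c_1e^(2t)sin(4t) - c_1e^(2t)cos(4t) - c_2e^(2t)sin(4t) + c_2e^(2t)cos(4t)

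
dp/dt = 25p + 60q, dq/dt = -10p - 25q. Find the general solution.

Coefficient matrix A = [[25, 60], [-10, -25]].
Characteristic polynomial det(A - λI) = λ^2 - 25 = 0.
Eigenvalues λ = -5, 5.
For λ=-5: (A-λI) row 1 is [30, 60], so an eigenvector is (2, -1).
For λ=5: (A-λI) row 1 is [20, 60], so an eigenvector is (3, -1).
General solution: C_1e^(-5t)(2,-1) + C_2e^(5t)(3,-1).

p(t) = 2C_1e^(-5t) + 3C_2e^(5t), q(t) = -C_1e^(-5t) - C_2e^(5t)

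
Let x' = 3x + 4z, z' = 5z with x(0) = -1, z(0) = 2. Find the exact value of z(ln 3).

486

A = [[3,4],[0,5]]; eigenvalues λ = 3, 5.
Eigenvectors: (1,0) for λ=3, (-2,-1) for λ=5.
From the initial condition, c_1 = -5, c_2 = -2.
z(ln 3) = (-5)(3^3)(0) + (-2)(3^5)(-1) = 486.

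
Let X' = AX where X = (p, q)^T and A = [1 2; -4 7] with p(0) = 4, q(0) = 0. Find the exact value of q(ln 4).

-7680

A = [[1,2],[-4,7]]; eigenvalues λ = 3, 5.
Eigenvectors: (-1,-1) for λ=3, (1,2) for λ=5.
From the initial condition, c_1 = -8, c_2 = -4.
q(ln 4) = (-8)(4^3)(-1) + (-4)(4^5)(2) = -7680.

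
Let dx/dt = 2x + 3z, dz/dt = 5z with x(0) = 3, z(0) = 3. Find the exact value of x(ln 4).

3072

A = [[2,3],[0,5]]; eigenvalues λ = 2, 5.
Eigenvectors: (-1,0) for λ=2, (1,1) for λ=5.
From the initial condition, c_1 = 0, c_2 = 3.
x(ln 4) = (0)(4^2)(-1) + (3)(4^5)(1) = 3072.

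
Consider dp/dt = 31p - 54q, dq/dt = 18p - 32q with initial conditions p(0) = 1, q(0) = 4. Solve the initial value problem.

Coefficient matrix A = [[31, -54], [18, -32]].
Characteristic polynomial det(A - λI) = λ^2 + λ - 20 = 0.
Eigenvalues λ = 4, -5.
For λ=4: (A-λI) row 1 is [27, -54], so an eigenvector is (2, 1).
For λ=-5: (A-λI) row 1 is [36, -54], so an eigenvector is (-3, -2).
General solution: C_1e^(4t)(2,1) + C_2e^(-5t)(-3,-2).
Applying p(0)=1, q(0)=4 gives C_1=-10, C_2=-7.

p(t) = -20e^(4t) + 21e^(-5t), q(t) = -10e^(4t) + 14e^(-5t)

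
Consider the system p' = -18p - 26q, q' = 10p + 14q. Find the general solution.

p(t) = -3K_1e^(-2t)sin(2t) + 2K_1e^(-2t)cos(2t) + 2K_2e^(-2t)sin(2t) + 3K_2e^(-2t)cos(2t), q(t) = 2K_1e^(-2t)sin(2t) - K_1e^(-2t)cos(2t) - K_2e^(-2t)sin(2t) - 2K_2e^(-2t)cos(2t)

Coefficient matrix A = [[-18, -26], [10, 14]].
Characteristic polynomial det(A - λI) = λ^2 + 4λ + 8 = 0.
Eigenvalues λ = -2 ± 2i (complex conjugate pair).
For λ=-2+2i: an eigenvector is (2,-1) - i(-3,2) = (2 + 3i, -1 - 2i).
A real fundamental pair from Re and Im of e^((-2+2i)t)v: X_1 = e^(-2t)(cos(2t)·(2,-1) + sin(2t)·(-3,2)), X_2 = e^(-2t)(sin(2t)·(2,-1) - cos(2t)·(-3,2)).
General solution: K_1X_1 + K_2X_2.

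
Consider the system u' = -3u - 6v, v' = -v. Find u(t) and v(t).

Coefficient matrix A = [[-3, -6], [0, -1]].
Characteristic polynomial det(A - λI) = λ^2 + 4λ + 3 = 0.
Eigenvalues λ = -3, -1.
For λ=-3: (A-λI) row 1 is [0, -6], so an eigenvector is (1, 0).
For λ=-1: (A-λI) row 1 is [-2, -6], so an eigenvector is (3, -1).
General solution: c_1e^(-3t)(1,0) + c_2e^(-t)(3,-1).

u(t) = c_1e^(-3t) + 3c_2e^(-t), v(t) = -c_2e^(-t)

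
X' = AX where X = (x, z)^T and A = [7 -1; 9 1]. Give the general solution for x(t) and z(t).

x(t) = K_1e^(4t) + K_2te^(4t) + K_2e^(4t), z(t) = 3K_1e^(4t) + 3K_2te^(4t) + 2K_2e^(4t)

Coefficient matrix A = [[7, -1], [9, 1]].
Characteristic polynomial det(A - λI) = λ^2 - 8λ + 16 = 0.
Single eigenvalue λ = 4 with algebraic multiplicity 2.
Eigenvector v = (1,3); generalized eigenvector w with (A-λI)w=v is (1,2).
General solution: e^(4t)[K_1·v + K_2·(t·v + w)].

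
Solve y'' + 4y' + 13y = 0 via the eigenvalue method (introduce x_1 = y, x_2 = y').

Let x_1 = y, x_2 = y'. Then x_1' = x_2 and x_2' = -13x_1 - 4x_2.
A = [[0,1],[-13,-4]]; det(A-λI) = λ^2 + 4λ + 13.
Eigenvalues λ = -2 ± 3i.

y(t) = K_1e^(-2t)cos(3t) + K_2e^(-2t)sin(3t)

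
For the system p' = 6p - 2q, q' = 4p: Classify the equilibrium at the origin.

unstable node

A = [[6,-2],[4,0]]; det(A-λI) = λ^2 - 6λ + 8.
λ = 4, 2: both positive.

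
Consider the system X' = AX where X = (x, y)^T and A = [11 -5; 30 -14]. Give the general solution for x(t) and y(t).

Coefficient matrix A = [[11, -5], [30, -14]].
Characteristic polynomial det(A - λI) = λ^2 + 3λ - 4 = 0.
Eigenvalues λ = 1, -4.
For λ=1: (A-λI) row 1 is [10, -5], so an eigenvector is (-1, -2).
For λ=-4: (A-λI) row 1 is [15, -5], so an eigenvector is (1, 3).
General solution: c_1e^(t)(-1,-2) + c_2e^(-4t)(1,3).

x(t) = -c_1e^(t) + c_2e^(-4t), y(t) = -2c_1e^(t) + 3c_2e^(-4t)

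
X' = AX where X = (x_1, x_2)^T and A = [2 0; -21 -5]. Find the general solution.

x_1(t) = -C_2e^(2t), x_2(t) = C_1e^(-5t) + 3C_2e^(2t)

Coefficient matrix A = [[2, 0], [-21, -5]].
Characteristic polynomial det(A - λI) = λ^2 + 3λ - 10 = 0.
Eigenvalues λ = -5, 2.
For λ=-5: (A-λI) row 1 is [7, 0], so an eigenvector is (0, 1).
For λ=2: (A-λI) row 2 is [-21, -7], so an eigenvector is (-1, 3).
General solution: C_1e^(-5t)(0,1) + C_2e^(2t)(-1,3).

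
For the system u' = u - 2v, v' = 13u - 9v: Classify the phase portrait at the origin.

A = [[1,-2],[13,-9]]; det(A-λI) = λ^2 + 8λ + 17.
λ = -4 ± i: negative real part.

stable spiral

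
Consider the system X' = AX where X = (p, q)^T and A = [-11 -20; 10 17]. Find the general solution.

Coefficient matrix A = [[-11, -20], [10, 17]].
Characteristic polynomial det(A - λI) = λ^2 - 6λ + 13 = 0.
Eigenvalues λ = 3 ± 2i (complex conjugate pair).
For λ=3+2i: an eigenvector is (1,-1) - i(3,-2) = (1 - 3i, -1 + 2i).
A real fundamental pair from Re and Im of e^((3+2i)t)v: X_1 = e^(3t)(cos(2t)·(1,-1) + sin(2t)·(3,-2)), X_2 = e^(3t)(sin(2t)·(1,-1) - cos(2t)·(3,-2)).
General solution: c_1X_1 + c_2X_2.

p(t) = 3c_1e^(3t)sin(2t) + c_1e^(3t)cos(2t) + c_2e^(3t)sin(2t) - 3c_2e^(3t)cos(2t), q(t) = -2c_1e^(3t)sin(2t) - c_1e^(3t)cos(2t) - c_2e^(3t)sin(2t) + 2c_2e^(3t)cos(2t)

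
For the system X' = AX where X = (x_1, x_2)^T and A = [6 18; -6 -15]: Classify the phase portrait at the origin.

stable node

A = [[6,18],[-6,-15]]; det(A-λI) = λ^2 + 9λ + 18.
λ = -3, -6: both negative.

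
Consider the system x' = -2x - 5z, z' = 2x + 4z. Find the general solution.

x(t) = -2K_1e^(t)sin(t) - K_1e^(t)cos(t) - K_2e^(t)sin(t) + 2K_2e^(t)cos(t), z(t) = K_1e^(t)sin(t) + K_1e^(t)cos(t) + K_2e^(t)sin(t) - K_2e^(t)cos(t)

Coefficient matrix A = [[-2, -5], [2, 4]].
Characteristic polynomial det(A - λI) = λ^2 - 2λ + 2 = 0.
Eigenvalues λ = 1 ± i (complex conjugate pair).
For λ=1+i: an eigenvector is (-1,1) - i(-2,1) = (-1 + 2i, 1 - i).
A real fundamental pair from Re and Im of e^((1+i)t)v: X_1 = e^(t)(cos(t)·(-1,1) + sin(t)·(-2,1)), X_2 = e^(t)(sin(t)·(-1,1) - cos(t)·(-2,1)).
General solution: K_1X_1 + K_2X_2.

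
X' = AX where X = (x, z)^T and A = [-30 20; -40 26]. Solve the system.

x(t) = c_1e^(-2t)sin(4t) + 2c_1e^(-2t)cos(4t) + 2c_2e^(-2t)sin(4t) - c_2e^(-2t)cos(4t), z(t) = c_1e^(-2t)sin(4t) + 3c_1e^(-2t)cos(4t) + 3c_2e^(-2t)sin(4t) - c_2e^(-2t)cos(4t)

Coefficient matrix A = [[-30, 20], [-40, 26]].
Characteristic polynomial det(A - λI) = λ^2 + 4λ + 20 = 0.
Eigenvalues λ = -2 ± 4i (complex conjugate pair).
For λ=-2+4i: an eigenvector is (2,3) - i(1,1) = (2 - i, 3 - i).
A real fundamental pair from Re and Im of e^((-2+4i)t)v: X_1 = e^(-2t)(cos(4t)·(2,3) + sin(4t)·(1,1)), X_2 = e^(-2t)(sin(4t)·(2,3) - cos(4t)·(1,1)).
General solution: c_1X_1 + c_2X_2.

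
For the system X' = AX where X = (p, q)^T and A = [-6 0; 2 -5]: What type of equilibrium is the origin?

A = [[-6,0],[2,-5]]; det(A-λI) = λ^2 + 11λ + 30.
λ = -6, -5: both negative.

stable node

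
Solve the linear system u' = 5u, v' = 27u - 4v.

u(t) = -c_2e^(5t), v(t) = c_1e^(-4t) - 3c_2e^(5t)

Coefficient matrix A = [[5, 0], [27, -4]].
Characteristic polynomial det(A - λI) = λ^2 - λ - 20 = 0.
Eigenvalues λ = -4, 5.
For λ=-4: (A-λI) row 1 is [9, 0], so an eigenvector is (0, 1).
For λ=5: (A-λI) row 2 is [27, -9], so an eigenvector is (-1, -3).
General solution: c_1e^(-4t)(0,1) + c_2e^(5t)(-1,-3).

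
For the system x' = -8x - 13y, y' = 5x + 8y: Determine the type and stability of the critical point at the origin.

A = [[-8,-13],[5,8]]; det(A-λI) = λ^2 + 1.
λ = 0 ± i: zero real part.

center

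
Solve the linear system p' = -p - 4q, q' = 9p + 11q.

Coefficient matrix A = [[-1, -4], [9, 11]].
Characteristic polynomial det(A - λI) = λ^2 - 10λ + 25 = 0.
Single eigenvalue λ = 5 with algebraic multiplicity 2.
Eigenvector v = (2,-3); generalized eigenvector w with (A-λI)w=v is (-1,1).
General solution: e^(5t)[C_1·v + C_2·(t·v + w)].

p(t) = 2C_1e^(5t) + 2C_2te^(5t) - C_2e^(5t), q(t) = -3C_1e^(5t) - 3C_2te^(5t) + C_2e^(5t)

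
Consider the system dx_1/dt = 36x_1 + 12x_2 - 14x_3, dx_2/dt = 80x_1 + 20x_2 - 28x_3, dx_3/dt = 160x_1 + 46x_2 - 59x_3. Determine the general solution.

x_1(t) = C_1e^(4t) + 2C_2e^(-3t) + 2C_3e^(-4t), x_2(t) = 2C_1e^(4t) + 4C_2e^(-3t) + 5C_3e^(-4t), x_3(t) = 4C_1e^(4t) + 9C_2e^(-3t) + 10C_3e^(-4t)

Coefficient matrix A = [[36, 12, -14], [80, 20, -28], [160, 46, -59]].
det(A - λI) = 0 gives eigenvalues λ = 4, -3, -4.
For λ=4: eigenvector (1,2,4).
For λ=-3: eigenvector (2,4,9).
For λ=-4: eigenvector (2,5,10).
General solution: C_1e^(4t)(1,2,4) + C_2e^(-3t)(2,4,9) + C_3e^(-4t)(2,5,10).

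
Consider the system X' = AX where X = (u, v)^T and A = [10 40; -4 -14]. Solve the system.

Coefficient matrix A = [[10, 40], [-4, -14]].
Characteristic polynomial det(A - λI) = λ^2 + 4λ + 20 = 0.
Eigenvalues λ = -2 ± 4i (complex conjugate pair).
For λ=-2+4i: an eigenvector is (3,-1) - i(-1,0) = (3 + i, -1).
A real fundamental pair from Re and Im of e^((-2+4i)t)v: X_1 = e^(-2t)(cos(4t)·(3,-1) + sin(4t)·(-1,0)), X_2 = e^(-2t)(sin(4t)·(3,-1) - cos(4t)·(-1,0)).
General solution: c_1X_1 + c_2X_2.

u(t) = -c_1e^(-2t)sin(4t) + 3c_1e^(-2t)cos(4t) + 3c_2e^(-2t)sin(4t) + c_2e^(-2t)cos(4t), v(t) = -c_1e^(-2t)cos(4t) - c_2e^(-2t)sin(4t)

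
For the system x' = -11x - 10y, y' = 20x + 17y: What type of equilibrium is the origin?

unstable spiral

A = [[-11,-10],[20,17]]; det(A-λI) = λ^2 - 6λ + 13.
λ = 3 ± 2i: positive real part.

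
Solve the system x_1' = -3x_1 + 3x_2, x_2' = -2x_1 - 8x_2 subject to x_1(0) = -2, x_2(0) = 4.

Coefficient matrix A = [[-3, 3], [-2, -8]].
Characteristic polynomial det(A - λI) = λ^2 + 11λ + 30 = 0.
Eigenvalues λ = -5, -6.
For λ=-5: (A-λI) row 1 is [2, 3], so an eigenvector is (-3, 2).
For λ=-6: (A-λI) row 1 is [3, 3], so an eigenvector is (1, -1).
General solution: c_1e^(-5t)(-3,2) + c_2e^(-6t)(1,-1).
Applying x_1(0)=-2, x_2(0)=4 gives c_1=-2, c_2=-8.

x_1(t) = 6e^(-5t) - 8e^(-6t), x_2(t) = -4e^(-5t) + 8e^(-6t)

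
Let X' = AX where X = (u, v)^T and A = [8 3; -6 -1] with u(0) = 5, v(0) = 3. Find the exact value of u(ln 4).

A = [[8,3],[-6,-1]]; eigenvalues λ = 5, 2.
Eigenvectors: (-1,1) for λ=5, (-1,2) for λ=2.
From the initial condition, c_1 = -13, c_2 = 8.
u(ln 4) = (-13)(4^5)(-1) + (8)(4^2)(-1) = 13184.

13184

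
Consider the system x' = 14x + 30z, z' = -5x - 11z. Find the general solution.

Coefficient matrix A = [[14, 30], [-5, -11]].
Characteristic polynomial det(A - λI) = λ^2 - 3λ - 4 = 0.
Eigenvalues λ = 4, -1.
For λ=4: (A-λI) row 1 is [10, 30], so an eigenvector is (3, -1).
For λ=-1: (A-λI) row 1 is [15, 30], so an eigenvector is (2, -1).
General solution: c_1e^(4t)(3,-1) + c_2e^(-t)(2,-1).

x(t) = 3c_1e^(4t) + 2c_2e^(-t), z(t) = -c_1e^(4t) - c_2e^(-t)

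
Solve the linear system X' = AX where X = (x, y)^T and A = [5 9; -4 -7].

Coefficient matrix A = [[5, 9], [-4, -7]].
Characteristic polynomial det(A - λI) = λ^2 + 2λ + 1 = 0.
Single eigenvalue λ = -1 with algebraic multiplicity 2.
Eigenvector v = (3,-2); generalized eigenvector w with (A-λI)w=v is (-1,1).
General solution: e^(-t)[K_1·v + K_2·(t·v + w)].

x(t) = 3K_1e^(-t) + 3K_2te^(-t) - K_2e^(-t), y(t) = -2K_1e^(-t) - 2K_2te^(-t) + K_2e^(-t)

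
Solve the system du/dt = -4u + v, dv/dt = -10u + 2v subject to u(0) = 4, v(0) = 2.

u(t) = -10e^(-t)sin(t) + 4e^(-t)cos(t), v(t) = -34e^(-t)sin(t) + 2e^(-t)cos(t)

Coefficient matrix A = [[-4, 1], [-10, 2]].
Characteristic polynomial det(A - λI) = λ^2 + 2λ + 2 = 0.
Eigenvalues λ = -1 ± i (complex conjugate pair).
For λ=-1+i: an eigenvector is (0,-1) - i(-1,-3) = (0 + i, -1 + 3i).
A real fundamental pair from Re and Im of e^((-1+i)t)v: X_1 = e^(-t)(cos(t)·(0,-1) + sin(t)·(-1,-3)), X_2 = e^(-t)(sin(t)·(0,-1) - cos(t)·(-1,-3)).
General solution: C_1X_1 + C_2X_2.
Applying u(0)=4, v(0)=2 gives C_1=10, C_2=4.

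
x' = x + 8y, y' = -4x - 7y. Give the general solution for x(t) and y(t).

Coefficient matrix A = [[1, 8], [-4, -7]].
Characteristic polynomial det(A - λI) = λ^2 + 6λ + 25 = 0.
Eigenvalues λ = -3 ± 4i (complex conjugate pair).
For λ=-3+4i: an eigenvector is (1,-1) - i(-1,0) = (1 + i, -1).
A real fundamental pair from Re and Im of e^((-3+4i)t)v: X_1 = e^(-3t)(cos(4t)·(1,-1) + sin(4t)·(-1,0)), X_2 = e^(-3t)(sin(4t)·(1,-1) - cos(4t)·(-1,0)).
General solution: K_1X_1 + K_2X_2.

x(t) = -K_1e^(-3t)sin(4t) + K_1e^(-3t)cos(4t) + K_2e^(-3t)sin(4t) + K_2e^(-3t)cos(4t), y(t) = -K_1e^(-3t)cos(4t) - K_2e^(-3t)sin(4t)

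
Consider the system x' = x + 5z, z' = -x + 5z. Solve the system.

Coefficient matrix A = [[1, 5], [-1, 5]].
Characteristic polynomial det(A - λI) = λ^2 - 6λ + 10 = 0.
Eigenvalues λ = 3 ± i (complex conjugate pair).
For λ=3+i: an eigenvector is (1,0) - i(-2,-1) = (1 + 2i, 0 + i).
A real fundamental pair from Re and Im of e^((3+i)t)v: X_1 = e^(3t)(cos(t)·(1,0) + sin(t)·(-2,-1)), X_2 = e^(3t)(sin(t)·(1,0) - cos(t)·(-2,-1)).
General solution: C_1X_1 + C_2X_2.

x(t) = -2C_1e^(3t)sin(t) + C_1e^(3t)cos(t) + C_2e^(3t)sin(t) + 2C_2e^(3t)cos(t), z(t) = -C_1e^(3t)sin(t) + C_2e^(3t)cos(t)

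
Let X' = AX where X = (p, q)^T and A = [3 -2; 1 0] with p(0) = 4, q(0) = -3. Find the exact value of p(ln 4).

184

A = [[3,-2],[1,0]]; eigenvalues λ = 1, 2.
Eigenvectors: (-1,-1) for λ=1, (2,1) for λ=2.
From the initial condition, c_1 = 10, c_2 = 7.
p(ln 4) = (10)(4^1)(-1) + (7)(4^2)(2) = 184.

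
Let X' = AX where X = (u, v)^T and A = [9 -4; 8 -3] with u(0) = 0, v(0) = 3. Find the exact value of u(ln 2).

-90

A = [[9,-4],[8,-3]]; eigenvalues λ = 5, 1.
Eigenvectors: (1,1) for λ=5, (-1,-2) for λ=1.
From the initial condition, c_1 = -3, c_2 = -3.
u(ln 2) = (-3)(2^5)(1) + (-3)(2^1)(-1) = -90.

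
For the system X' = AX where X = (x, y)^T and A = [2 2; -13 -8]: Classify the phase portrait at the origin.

stable spiral

A = [[2,2],[-13,-8]]; det(A-λI) = λ^2 + 6λ + 10.
λ = -3 ± i: negative real part.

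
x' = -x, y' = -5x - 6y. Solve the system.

Coefficient matrix A = [[-1, 0], [-5, -6]].
Characteristic polynomial det(A - λI) = λ^2 + 7λ + 6 = 0.
Eigenvalues λ = -1, -6.
For λ=-1: (A-λI) row 2 is [-5, -5], so an eigenvector is (-1, 1).
For λ=-6: (A-λI) row 1 is [5, 0], so an eigenvector is (0, 1).
General solution: K_1e^(-t)(-1,1) + K_2e^(-6t)(0,1).

x(t) = -K_1e^(-t), y(t) = K_1e^(-t) + K_2e^(-6t)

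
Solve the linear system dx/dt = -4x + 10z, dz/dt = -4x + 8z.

Coefficient matrix A = [[-4, 10], [-4, 8]].
Characteristic polynomial det(A - λI) = λ^2 - 4λ + 8 = 0.
Eigenvalues λ = 2 ± 2i (complex conjugate pair).
For λ=2+2i: an eigenvector is (1,1) - i(2,1) = (1 - 2i, 1 - i).
A real fundamental pair from Re and Im of e^((2+2i)t)v: X_1 = e^(2t)(cos(2t)·(1,1) + sin(2t)·(2,1)), X_2 = e^(2t)(sin(2t)·(1,1) - cos(2t)·(2,1)).
General solution: K_1X_1 + K_2X_2.

x(t) = 2K_1e^(2t)sin(2t) + K_1e^(2t)cos(2t) + K_2e^(2t)sin(2t) - 2K_2e^(2t)cos(2t), z(t) = K_1e^(2t)sin(2t) + K_1e^(2t)cos(2t) + K_2e^(2t)sin(2t) - K_2e^(2t)cos(2t)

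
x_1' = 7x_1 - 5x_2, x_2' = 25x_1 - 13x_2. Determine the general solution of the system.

x_1(t) = K_1e^(-3t)sin(5t) - K_2e^(-3t)cos(5t), x_2(t) = 2K_1e^(-3t)sin(5t) - K_1e^(-3t)cos(5t) - K_2e^(-3t)sin(5t) - 2K_2e^(-3t)cos(5t)

Coefficient matrix A = [[7, -5], [25, -13]].
Characteristic polynomial det(A - λI) = λ^2 + 6λ + 34 = 0.
Eigenvalues λ = -3 ± 5i (complex conjugate pair).
For λ=-3+5i: an eigenvector is (0,-1) - i(1,2) = (0 - i, -1 - 2i).
A real fundamental pair from Re and Im of e^((-3+5i)t)v: X_1 = e^(-3t)(cos(5t)·(0,-1) + sin(5t)·(1,2)), X_2 = e^(-3t)(sin(5t)·(0,-1) - cos(5t)·(1,2)).
General solution: K_1X_1 + K_2X_2.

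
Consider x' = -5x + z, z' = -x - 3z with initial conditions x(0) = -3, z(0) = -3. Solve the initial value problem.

Coefficient matrix A = [[-5, 1], [-1, -3]].
Characteristic polynomial det(A - λI) = λ^2 + 8λ + 16 = 0.
Single eigenvalue λ = -4 with algebraic multiplicity 2.
Eigenvector v = (1,1); generalized eigenvector w with (A-λI)w=v is (-2,-1).
General solution: e^(-4t)[K_1·v + K_2·(t·v + w)].
Applying x(0)=-3, z(0)=-3 gives K_1=-3, K_2=0.

x(t) = -3e^(-4t), z(t) = -3e^(-4t)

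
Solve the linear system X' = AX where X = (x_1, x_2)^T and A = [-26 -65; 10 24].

Coefficient matrix A = [[-26, -65], [10, 24]].
Characteristic polynomial det(A - λI) = λ^2 + 2λ + 26 = 0.
Eigenvalues λ = -1 ± 5i (complex conjugate pair).
For λ=-1+5i: an eigenvector is (-3,1) - i(2,-1) = (-3 - 2i, 1 + i).
A real fundamental pair from Re and Im of e^((-1+5i)t)v: X_1 = e^(-t)(cos(5t)·(-3,1) + sin(5t)·(2,-1)), X_2 = e^(-t)(sin(5t)·(-3,1) - cos(5t)·(2,-1)).
General solution: C_1X_1 + C_2X_2.

x_1(t) = 2C_1e^(-t)sin(5t) - 3C_1e^(-t)cos(5t) - 3C_2e^(-t)sin(5t) - 2C_2e^(-t)cos(5t), x_2(t) = -C_1e^(-t)sin(5t) + C_1e^(-t)cos(5t) + C_2e^(-t)sin(5t) + C_2e^(-t)cos(5t)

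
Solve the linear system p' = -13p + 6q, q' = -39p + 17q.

p(t) = C_1e^(2t)sin(3t) + C_1e^(2t)cos(3t) + C_2e^(2t)sin(3t) - C_2e^(2t)cos(3t), q(t) = 2C_1e^(2t)sin(3t) + 3C_1e^(2t)cos(3t) + 3C_2e^(2t)sin(3t) - 2C_2e^(2t)cos(3t)

Coefficient matrix A = [[-13, 6], [-39, 17]].
Characteristic polynomial det(A - λI) = λ^2 - 4λ + 13 = 0.
Eigenvalues λ = 2 ± 3i (complex conjugate pair).
For λ=2+3i: an eigenvector is (1,3) - i(1,2) = (1 - i, 3 - 2i).
A real fundamental pair from Re and Im of e^((2+3i)t)v: X_1 = e^(2t)(cos(3t)·(1,3) + sin(3t)·(1,2)), X_2 = e^(2t)(sin(3t)·(1,3) - cos(3t)·(1,2)).
General solution: C_1X_1 + C_2X_2.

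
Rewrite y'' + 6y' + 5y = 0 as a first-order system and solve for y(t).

y(t) = c_1e^(-t) + c_2e^(-5t)

Let x_1 = y, x_2 = y'. Then x_1' = x_2 and x_2' = -5x_1 - 6x_2.
A = [[0,1],[-5,-6]]; det(A-λI) = λ^2 + 6λ + 5.
Eigenvalues λ = -1, -5 with eigenvectors (1,-1), (1,-5).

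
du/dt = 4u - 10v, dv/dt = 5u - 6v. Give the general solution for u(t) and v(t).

u(t) = c_1e^(-t)sin(5t) - c_1e^(-t)cos(5t) - c_2e^(-t)sin(5t) - c_2e^(-t)cos(5t), v(t) = -c_1e^(-t)cos(5t) - c_2e^(-t)sin(5t)

Coefficient matrix A = [[4, -10], [5, -6]].
Characteristic polynomial det(A - λI) = λ^2 + 2λ + 26 = 0.
Eigenvalues λ = -1 ± 5i (complex conjugate pair).
For λ=-1+5i: an eigenvector is (-1,-1) - i(1,0) = (-1 - i, -1).
A real fundamental pair from Re and Im of e^((-1+5i)t)v: X_1 = e^(-t)(cos(5t)·(-1,-1) + sin(5t)·(1,0)), X_2 = e^(-t)(sin(5t)·(-1,-1) - cos(5t)·(1,0)).
General solution: c_1X_1 + c_2X_2.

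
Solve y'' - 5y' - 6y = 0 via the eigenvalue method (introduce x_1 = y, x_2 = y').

Let x_1 = y, x_2 = y'. Then x_1' = x_2 and x_2' = 6x_1 + 5x_2.
A = [[0,1],[6,5]]; det(A-λI) = λ^2 - 5λ - 6.
Eigenvalues λ = -1, 6 with eigenvectors (1,-1), (1,6).

y(t) = K_1e^(-t) + K_2e^(6t)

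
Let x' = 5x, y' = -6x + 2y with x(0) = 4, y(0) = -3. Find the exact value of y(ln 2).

-236

A = [[5,0],[-6,2]]; eigenvalues λ = 5, 2.
Eigenvectors: (1,-2) for λ=5, (0,1) for λ=2.
From the initial condition, c_1 = 4, c_2 = 5.
y(ln 2) = (4)(2^5)(-2) + (5)(2^2)(1) = -236.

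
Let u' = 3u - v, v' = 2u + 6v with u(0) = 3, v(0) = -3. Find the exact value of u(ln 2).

A = [[3,-1],[2,6]]; eigenvalues λ = 5, 4.
Eigenvectors: (1,-2) for λ=5, (1,-1) for λ=4.
From the initial condition, c_1 = 0, c_2 = 3.
u(ln 2) = (0)(2^5)(1) + (3)(2^4)(1) = 48.

48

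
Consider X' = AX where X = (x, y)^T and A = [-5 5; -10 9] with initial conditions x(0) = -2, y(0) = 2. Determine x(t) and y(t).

x(t) = 24e^(2t)sin(t) - 2e^(2t)cos(t), y(t) = 34e^(2t)sin(t) + 2e^(2t)cos(t)

Coefficient matrix A = [[-5, 5], [-10, 9]].
Characteristic polynomial det(A - λI) = λ^2 - 4λ + 5 = 0.
Eigenvalues λ = 2 ± i (complex conjugate pair).
For λ=2+i: an eigenvector is (1,1) - i(-2,-3) = (1 + 2i, 1 + 3i).
A real fundamental pair from Re and Im of e^((2+i)t)v: X_1 = e^(2t)(cos(t)·(1,1) + sin(t)·(-2,-3)), X_2 = e^(2t)(sin(t)·(1,1) - cos(t)·(-2,-3)).
General solution: K_1X_1 + K_2X_2.
Applying x(0)=-2, y(0)=2 gives K_1=-10, K_2=4.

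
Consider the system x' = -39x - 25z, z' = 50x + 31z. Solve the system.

x(t) = -C_1e^(-4t)sin(5t) - 2C_1e^(-4t)cos(5t) - 2C_2e^(-4t)sin(5t) + C_2e^(-4t)cos(5t), z(t) = C_1e^(-4t)sin(5t) + 3C_1e^(-4t)cos(5t) + 3C_2e^(-4t)sin(5t) - C_2e^(-4t)cos(5t)

Coefficient matrix A = [[-39, -25], [50, 31]].
Characteristic polynomial det(A - λI) = λ^2 + 8λ + 41 = 0.
Eigenvalues λ = -4 ± 5i (complex conjugate pair).
For λ=-4+5i: an eigenvector is (-2,3) - i(-1,1) = (-2 + i, 3 - i).
A real fundamental pair from Re and Im of e^((-4+5i)t)v: X_1 = e^(-4t)(cos(5t)·(-2,3) + sin(5t)·(-1,1)), X_2 = e^(-4t)(sin(5t)·(-2,3) - cos(5t)·(-1,1)).
General solution: C_1X_1 + C_2X_2.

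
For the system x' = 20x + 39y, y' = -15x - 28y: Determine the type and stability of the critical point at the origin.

A = [[20,39],[-15,-28]]; det(A-λI) = λ^2 + 8λ + 25.
λ = -4 ± 3i: negative real part.

stable spiral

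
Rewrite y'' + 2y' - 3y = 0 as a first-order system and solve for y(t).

Let x_1 = y, x_2 = y'. Then x_1' = x_2 and x_2' = 3x_1 - 2x_2.
A = [[0,1],[3,-2]]; det(A-λI) = λ^2 + 2λ - 3.
Eigenvalues λ = 1, -3 with eigenvectors (1,1), (1,-3).

y(t) = K_1e^(t) + K_2e^(-3t)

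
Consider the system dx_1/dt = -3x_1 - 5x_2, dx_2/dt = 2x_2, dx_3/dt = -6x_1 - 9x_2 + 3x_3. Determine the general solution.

Coefficient matrix A = [[-3, -5, 0], [0, 2, 0], [-6, -9, 3]].
det(A - λI) = 0 gives eigenvalues λ = -3, 2, 3.
For λ=-3: eigenvector (1,0,1).
For λ=2: eigenvector (-1,1,3).
For λ=3: eigenvector (0,0,1).
General solution: K_1e^(-3t)(1,0,1) + K_2e^(2t)(-1,1,3) + K_3e^(3t)(0,0,1).

x_1(t) = K_1e^(-3t) - K_2e^(2t), x_2(t) = K_2e^(2t), x_3(t) = K_1e^(-3t) + 3K_2e^(2t) + K_3e^(3t)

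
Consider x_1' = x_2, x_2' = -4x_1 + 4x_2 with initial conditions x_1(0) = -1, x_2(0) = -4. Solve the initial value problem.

Coefficient matrix A = [[0, 1], [-4, 4]].
Characteristic polynomial det(A - λI) = λ^2 - 4λ + 4 = 0.
Single eigenvalue λ = 2 with algebraic multiplicity 2.
Eigenvector v = (-1,-2); generalized eigenvector w with (A-λI)w=v is (2,3).
General solution: e^(2t)[C_1·v + C_2·(t·v + w)].
Applying x_1(0)=-1, x_2(0)=-4 gives C_1=5, C_2=2.

x_1(t) = -2te^(2t) - e^(2t), x_2(t) = -4te^(2t) - 4e^(2t)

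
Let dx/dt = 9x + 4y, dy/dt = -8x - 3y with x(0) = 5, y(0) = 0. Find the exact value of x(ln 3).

2415

A = [[9,4],[-8,-3]]; eigenvalues λ = 5, 1.
Eigenvectors: (1,-1) for λ=5, (1,-2) for λ=1.
From the initial condition, c_1 = 10, c_2 = -5.
x(ln 3) = (10)(3^5)(1) + (-5)(3^1)(1) = 2415.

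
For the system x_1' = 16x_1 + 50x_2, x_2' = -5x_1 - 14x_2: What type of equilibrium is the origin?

unstable spiral

A = [[16,50],[-5,-14]]; det(A-λI) = λ^2 - 2λ + 26.
λ = 1 ± 5i: positive real part.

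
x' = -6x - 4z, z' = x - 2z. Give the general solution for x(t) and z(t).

Coefficient matrix A = [[-6, -4], [1, -2]].
Characteristic polynomial det(A - λI) = λ^2 + 8λ + 16 = 0.
Single eigenvalue λ = -4 with algebraic multiplicity 2.
Eigenvector v = (2,-1); generalized eigenvector w with (A-λI)w=v is (-3,1).
General solution: e^(-4t)[C_1·v + C_2·(t·v + w)].

x(t) = 2C_1e^(-4t) + 2C_2te^(-4t) - 3C_2e^(-4t), z(t) = -C_1e^(-4t) - C_2te^(-4t) + C_2e^(-4t)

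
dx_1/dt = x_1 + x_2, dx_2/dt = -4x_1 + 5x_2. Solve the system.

Coefficient matrix A = [[1, 1], [-4, 5]].
Characteristic polynomial det(A - λI) = λ^2 - 6λ + 9 = 0.
Single eigenvalue λ = 3 with algebraic multiplicity 2.
Eigenvector v = (1,2); generalized eigenvector w with (A-λI)w=v is (-1,-1).
General solution: e^(3t)[c_1·v + c_2·(t·v + w)].

x_1(t) = c_1e^(3t) + c_2te^(3t) - c_2e^(3t), x_2(t) = 2c_1e^(3t) + 2c_2te^(3t) - c_2e^(3t)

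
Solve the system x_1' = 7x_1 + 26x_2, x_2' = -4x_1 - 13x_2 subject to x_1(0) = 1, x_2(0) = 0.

x_1(t) = 5e^(-3t)sin(2t) + e^(-3t)cos(2t), x_2(t) = -2e^(-3t)sin(2t)

Coefficient matrix A = [[7, 26], [-4, -13]].
Characteristic polynomial det(A - λI) = λ^2 + 6λ + 13 = 0.
Eigenvalues λ = -3 ± 2i (complex conjugate pair).
For λ=-3+2i: an eigenvector is (-2,1) - i(3,-1) = (-2 - 3i, 1 + i).
A real fundamental pair from Re and Im of e^((-3+2i)t)v: X_1 = e^(-3t)(cos(2t)·(-2,1) + sin(2t)·(3,-1)), X_2 = e^(-3t)(sin(2t)·(-2,1) - cos(2t)·(3,-1)).
General solution: K_1X_1 + K_2X_2.
Applying x_1(0)=1, x_2(0)=0 gives K_1=1, K_2=-1.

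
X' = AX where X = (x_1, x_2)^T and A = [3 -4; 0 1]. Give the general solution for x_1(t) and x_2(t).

x_1(t) = -c_1e^(3t) - 2c_2e^(t), x_2(t) = -c_2e^(t)

Coefficient matrix A = [[3, -4], [0, 1]].
Characteristic polynomial det(A - λI) = λ^2 - 4λ + 3 = 0.
Eigenvalues λ = 3, 1.
For λ=3: (A-λI) row 1 is [0, -4], so an eigenvector is (-1, 0).
For λ=1: (A-λI) row 1 is [2, -4], so an eigenvector is (-2, -1).
General solution: c_1e^(3t)(-1,0) + c_2e^(t)(-2,-1).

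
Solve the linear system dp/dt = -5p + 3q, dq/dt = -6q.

p(t) = C_1e^(-5t) - 3C_2e^(-6t), q(t) = C_2e^(-6t)

Coefficient matrix A = [[-5, 3], [0, -6]].
Characteristic polynomial det(A - λI) = λ^2 + 11λ + 30 = 0.
Eigenvalues λ = -5, -6.
For λ=-5: (A-λI) row 1 is [0, 3], so an eigenvector is (1, 0).
For λ=-6: (A-λI) row 1 is [1, 3], so an eigenvector is (-3, 1).
General solution: C_1e^(-5t)(1,0) + C_2e^(-6t)(-3,1).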